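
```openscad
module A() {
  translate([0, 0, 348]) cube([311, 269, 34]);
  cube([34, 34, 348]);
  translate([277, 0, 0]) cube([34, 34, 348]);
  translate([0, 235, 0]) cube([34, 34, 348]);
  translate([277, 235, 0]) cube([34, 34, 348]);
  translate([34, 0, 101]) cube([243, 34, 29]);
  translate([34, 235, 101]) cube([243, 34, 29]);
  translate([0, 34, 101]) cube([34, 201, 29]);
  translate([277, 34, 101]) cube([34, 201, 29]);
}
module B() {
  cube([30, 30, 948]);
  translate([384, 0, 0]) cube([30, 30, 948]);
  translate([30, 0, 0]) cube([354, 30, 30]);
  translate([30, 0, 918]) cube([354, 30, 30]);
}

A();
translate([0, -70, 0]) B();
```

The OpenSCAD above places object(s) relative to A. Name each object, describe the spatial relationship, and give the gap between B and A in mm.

A is a stool. B is a picture frame. The picture frame is on the floor beside the stool on its −y side. The gap between the picture frame and the stool is 40 mm.

The picture frame's nearest face is 40 mm from the stool's −y face.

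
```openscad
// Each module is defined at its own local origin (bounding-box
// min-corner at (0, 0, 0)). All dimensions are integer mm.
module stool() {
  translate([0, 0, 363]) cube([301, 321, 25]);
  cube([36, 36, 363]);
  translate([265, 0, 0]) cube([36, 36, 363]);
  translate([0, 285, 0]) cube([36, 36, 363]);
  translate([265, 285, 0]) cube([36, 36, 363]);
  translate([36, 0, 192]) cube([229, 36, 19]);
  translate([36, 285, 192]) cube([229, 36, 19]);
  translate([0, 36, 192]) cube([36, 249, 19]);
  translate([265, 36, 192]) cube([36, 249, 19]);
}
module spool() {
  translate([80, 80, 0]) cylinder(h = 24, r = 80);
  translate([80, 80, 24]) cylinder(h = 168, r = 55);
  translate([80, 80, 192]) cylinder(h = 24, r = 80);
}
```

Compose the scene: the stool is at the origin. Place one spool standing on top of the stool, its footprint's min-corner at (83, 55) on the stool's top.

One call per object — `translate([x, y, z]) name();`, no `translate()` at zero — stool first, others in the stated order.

stool();
translate([83, 55, 388]) spool();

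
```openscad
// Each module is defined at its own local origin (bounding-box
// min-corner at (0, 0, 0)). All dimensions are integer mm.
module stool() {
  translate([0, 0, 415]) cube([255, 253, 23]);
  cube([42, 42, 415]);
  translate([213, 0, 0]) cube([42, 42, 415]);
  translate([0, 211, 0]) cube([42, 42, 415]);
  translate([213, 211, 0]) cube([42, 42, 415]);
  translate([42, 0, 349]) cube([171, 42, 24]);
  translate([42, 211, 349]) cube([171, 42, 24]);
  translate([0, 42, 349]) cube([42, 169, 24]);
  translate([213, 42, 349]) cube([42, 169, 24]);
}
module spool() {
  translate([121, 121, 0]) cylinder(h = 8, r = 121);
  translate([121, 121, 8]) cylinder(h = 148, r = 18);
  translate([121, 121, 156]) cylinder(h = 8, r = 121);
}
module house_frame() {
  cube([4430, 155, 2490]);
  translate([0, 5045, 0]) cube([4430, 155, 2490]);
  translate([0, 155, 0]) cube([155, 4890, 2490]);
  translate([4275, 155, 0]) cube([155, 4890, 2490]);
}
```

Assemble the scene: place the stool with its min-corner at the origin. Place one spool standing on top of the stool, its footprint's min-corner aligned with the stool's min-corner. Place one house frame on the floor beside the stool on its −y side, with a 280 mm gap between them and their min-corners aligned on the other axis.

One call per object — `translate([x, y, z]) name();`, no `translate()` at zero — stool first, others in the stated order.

stool();
translate([0, 0, 438]) spool();
translate([0, -5480, 0]) house_frame();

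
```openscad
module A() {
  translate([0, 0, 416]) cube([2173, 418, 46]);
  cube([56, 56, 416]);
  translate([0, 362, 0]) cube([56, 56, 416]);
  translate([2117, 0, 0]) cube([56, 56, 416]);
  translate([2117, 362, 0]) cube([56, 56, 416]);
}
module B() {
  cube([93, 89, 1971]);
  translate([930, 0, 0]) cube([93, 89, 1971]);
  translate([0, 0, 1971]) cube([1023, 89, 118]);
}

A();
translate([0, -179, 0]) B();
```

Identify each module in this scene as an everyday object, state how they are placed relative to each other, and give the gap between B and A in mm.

A is a bench. B is a door frame. The door frame is on the floor beside the bench on its −y side. The gap between the door frame and the bench is 90 mm.

The door frame's nearest face is 90 mm from the bench's −y face.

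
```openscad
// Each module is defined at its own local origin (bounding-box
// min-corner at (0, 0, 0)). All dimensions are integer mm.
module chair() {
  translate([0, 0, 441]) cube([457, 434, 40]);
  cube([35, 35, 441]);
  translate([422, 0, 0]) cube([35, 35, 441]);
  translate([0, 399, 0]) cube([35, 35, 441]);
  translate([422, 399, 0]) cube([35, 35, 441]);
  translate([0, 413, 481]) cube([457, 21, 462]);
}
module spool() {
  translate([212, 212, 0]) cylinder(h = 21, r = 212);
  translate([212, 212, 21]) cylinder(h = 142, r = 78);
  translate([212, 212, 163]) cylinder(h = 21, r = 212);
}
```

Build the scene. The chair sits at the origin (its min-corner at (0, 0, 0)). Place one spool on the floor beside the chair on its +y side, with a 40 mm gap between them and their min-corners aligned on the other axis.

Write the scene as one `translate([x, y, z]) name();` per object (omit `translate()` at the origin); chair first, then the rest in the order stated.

chair();
translate([0, 474, 0]) spool();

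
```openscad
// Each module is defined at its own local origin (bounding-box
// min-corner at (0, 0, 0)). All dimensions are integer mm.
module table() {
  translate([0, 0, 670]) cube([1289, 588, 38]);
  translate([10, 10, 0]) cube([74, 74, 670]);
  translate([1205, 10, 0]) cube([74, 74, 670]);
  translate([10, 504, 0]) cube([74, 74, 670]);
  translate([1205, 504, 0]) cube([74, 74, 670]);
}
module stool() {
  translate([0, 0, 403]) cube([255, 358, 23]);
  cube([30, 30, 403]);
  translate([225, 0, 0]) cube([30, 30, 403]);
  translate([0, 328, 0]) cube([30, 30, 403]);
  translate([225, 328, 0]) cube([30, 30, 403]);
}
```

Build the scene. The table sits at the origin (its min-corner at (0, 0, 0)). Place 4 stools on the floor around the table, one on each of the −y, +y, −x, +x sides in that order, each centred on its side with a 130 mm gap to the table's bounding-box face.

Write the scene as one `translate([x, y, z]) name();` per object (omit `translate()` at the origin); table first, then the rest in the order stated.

table();
translate([517, -488, 0]) stool();
translate([517, 718, 0]) stool();
translate([-385, 115, 0]) stool();
translate([1419, 115, 0]) stool();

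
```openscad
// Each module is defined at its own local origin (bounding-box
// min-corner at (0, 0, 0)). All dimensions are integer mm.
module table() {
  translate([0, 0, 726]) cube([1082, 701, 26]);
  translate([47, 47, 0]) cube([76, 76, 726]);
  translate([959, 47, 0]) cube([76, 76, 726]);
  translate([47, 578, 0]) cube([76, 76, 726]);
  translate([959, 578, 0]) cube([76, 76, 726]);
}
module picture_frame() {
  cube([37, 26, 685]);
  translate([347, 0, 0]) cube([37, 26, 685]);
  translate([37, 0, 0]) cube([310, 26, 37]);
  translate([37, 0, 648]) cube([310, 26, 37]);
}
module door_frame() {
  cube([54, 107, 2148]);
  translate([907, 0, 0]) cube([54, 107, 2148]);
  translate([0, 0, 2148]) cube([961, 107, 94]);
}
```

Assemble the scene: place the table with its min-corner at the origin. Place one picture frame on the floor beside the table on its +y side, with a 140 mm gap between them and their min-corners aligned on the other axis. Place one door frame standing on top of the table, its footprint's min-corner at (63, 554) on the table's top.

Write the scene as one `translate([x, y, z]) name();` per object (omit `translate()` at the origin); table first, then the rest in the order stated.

table();
translate([0, 841, 0]) picture_frame();
translate([63, 554, 752]) door_frame();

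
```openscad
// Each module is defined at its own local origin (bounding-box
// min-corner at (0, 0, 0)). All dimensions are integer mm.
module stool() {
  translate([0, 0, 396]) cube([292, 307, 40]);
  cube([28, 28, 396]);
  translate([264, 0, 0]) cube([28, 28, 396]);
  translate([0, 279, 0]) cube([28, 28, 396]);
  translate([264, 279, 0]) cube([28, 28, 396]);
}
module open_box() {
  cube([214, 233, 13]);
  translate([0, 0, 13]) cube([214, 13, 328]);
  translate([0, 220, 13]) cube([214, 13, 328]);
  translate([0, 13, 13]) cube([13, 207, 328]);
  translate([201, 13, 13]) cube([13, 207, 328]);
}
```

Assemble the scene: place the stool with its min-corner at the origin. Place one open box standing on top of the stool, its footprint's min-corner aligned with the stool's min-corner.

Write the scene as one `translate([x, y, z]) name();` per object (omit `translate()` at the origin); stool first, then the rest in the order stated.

stool();
translate([0, 0, 436]) open_box();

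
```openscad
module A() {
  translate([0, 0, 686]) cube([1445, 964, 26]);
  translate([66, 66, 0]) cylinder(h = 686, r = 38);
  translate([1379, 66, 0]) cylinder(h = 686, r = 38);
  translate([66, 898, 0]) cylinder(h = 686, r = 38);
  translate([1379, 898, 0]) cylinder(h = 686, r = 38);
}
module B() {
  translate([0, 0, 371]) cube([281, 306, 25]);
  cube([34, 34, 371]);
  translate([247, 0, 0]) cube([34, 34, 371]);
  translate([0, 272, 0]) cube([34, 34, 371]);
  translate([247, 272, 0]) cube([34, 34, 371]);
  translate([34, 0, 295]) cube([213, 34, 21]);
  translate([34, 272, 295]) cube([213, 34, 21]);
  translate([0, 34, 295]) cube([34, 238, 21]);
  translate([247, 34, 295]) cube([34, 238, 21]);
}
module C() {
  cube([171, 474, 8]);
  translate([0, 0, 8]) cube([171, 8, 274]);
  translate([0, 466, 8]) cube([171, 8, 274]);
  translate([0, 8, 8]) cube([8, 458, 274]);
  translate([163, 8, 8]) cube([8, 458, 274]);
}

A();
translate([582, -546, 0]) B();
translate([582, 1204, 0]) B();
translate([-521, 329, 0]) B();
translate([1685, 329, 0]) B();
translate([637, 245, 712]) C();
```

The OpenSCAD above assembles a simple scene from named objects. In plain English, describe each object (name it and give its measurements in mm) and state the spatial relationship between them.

A is a table: top 1445 mm (x) × 964 mm (y), 26 mm thick, upper face at z = 712 mm, on four round legs of 76 mm diameter, each leg's bounding box inset 28 mm from the nearest pair of top edges, running from z = 0 to the bottom of the top.

B is a four-legged stool. The seat is 281×306 mm, 25 mm thick, top at z = 396 mm. It stands on four square legs, each 34×34 mm in cross-section, from z = 0 to the seat underside, each flush with a corner of the seat. Four stretchers, 34 mm wide and 21 mm tall, connect adjacent legs with their undersides at z = 295 mm, each running between the inner faces of the legs it joins and aligned with the legs' outer faces on the other axis.

C is an open-topped rectangular box: outside dimensions 171×474×282 mm, with a uniform wall and base thickness of 8 mm. The base is a full 171×474 slab on the floor; four walls sit on top of the base. The front and back walls (the −y and +y sides) span the full width; the two side walls fit between them.

Four stools sit around the table at the −y, +y, −x, +x sides. The open box is on top of the table, centred.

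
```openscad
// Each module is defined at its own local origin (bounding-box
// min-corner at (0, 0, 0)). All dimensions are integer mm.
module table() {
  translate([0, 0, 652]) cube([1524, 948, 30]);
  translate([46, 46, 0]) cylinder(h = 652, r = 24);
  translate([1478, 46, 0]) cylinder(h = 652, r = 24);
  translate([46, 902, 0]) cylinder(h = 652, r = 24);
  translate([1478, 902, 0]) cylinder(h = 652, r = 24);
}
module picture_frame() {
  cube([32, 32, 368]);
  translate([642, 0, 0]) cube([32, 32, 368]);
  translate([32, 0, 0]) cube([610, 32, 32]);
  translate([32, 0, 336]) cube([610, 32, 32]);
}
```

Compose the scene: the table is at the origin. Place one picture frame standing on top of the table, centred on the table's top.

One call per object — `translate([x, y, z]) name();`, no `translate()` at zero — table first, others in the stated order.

table();
translate([425, 458, 682]) picture_frame();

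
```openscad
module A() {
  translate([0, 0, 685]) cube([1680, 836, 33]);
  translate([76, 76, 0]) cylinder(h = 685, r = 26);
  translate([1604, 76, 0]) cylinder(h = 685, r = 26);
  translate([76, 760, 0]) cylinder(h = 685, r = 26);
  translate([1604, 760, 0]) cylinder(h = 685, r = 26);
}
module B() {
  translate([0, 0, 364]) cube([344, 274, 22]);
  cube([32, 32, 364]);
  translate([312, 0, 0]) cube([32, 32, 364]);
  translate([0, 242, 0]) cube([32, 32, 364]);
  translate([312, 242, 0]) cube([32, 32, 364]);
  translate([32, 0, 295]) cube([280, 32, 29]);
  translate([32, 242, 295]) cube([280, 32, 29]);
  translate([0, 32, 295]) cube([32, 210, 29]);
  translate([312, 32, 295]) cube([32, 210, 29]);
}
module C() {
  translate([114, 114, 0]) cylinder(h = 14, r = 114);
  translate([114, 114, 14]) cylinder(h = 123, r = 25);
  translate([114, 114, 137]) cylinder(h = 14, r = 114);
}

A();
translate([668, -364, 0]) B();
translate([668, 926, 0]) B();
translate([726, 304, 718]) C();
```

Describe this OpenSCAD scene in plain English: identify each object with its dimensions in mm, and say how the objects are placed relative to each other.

A is a table: top 1680 mm (x) × 836 mm (y), 33 mm thick, upper face at z = 718 mm, on four round legs of 52 mm diameter, each leg's bounding box inset 50 mm from the nearest pair of top edges, running from z = 0 to the bottom of the top.

B is a four-legged stool. The seat is a 344×274×22 mm slab whose top surface is at z = 386 mm; four square legs, each 32×32 mm in cross-section, run from the floor (z = 0) to the underside of the seat, each flush with a corner of the seat. Four stretchers, 32 mm wide and 29 mm tall, connect adjacent legs with their undersides at z = 295 mm, each running between the inner faces of the legs it joins and aligned with the legs' outer faces on the other axis.

C is a spool: two coaxial disc flanges of radius 114 mm and thickness 14 mm, joined by a core cylinder of radius 25 mm and height 123 mm. The lower flange rests on z = 0 and the three cylinders share a vertical axis.

Two stools sit around the table at the −y, +y sides. The spool is on top of the table, centred.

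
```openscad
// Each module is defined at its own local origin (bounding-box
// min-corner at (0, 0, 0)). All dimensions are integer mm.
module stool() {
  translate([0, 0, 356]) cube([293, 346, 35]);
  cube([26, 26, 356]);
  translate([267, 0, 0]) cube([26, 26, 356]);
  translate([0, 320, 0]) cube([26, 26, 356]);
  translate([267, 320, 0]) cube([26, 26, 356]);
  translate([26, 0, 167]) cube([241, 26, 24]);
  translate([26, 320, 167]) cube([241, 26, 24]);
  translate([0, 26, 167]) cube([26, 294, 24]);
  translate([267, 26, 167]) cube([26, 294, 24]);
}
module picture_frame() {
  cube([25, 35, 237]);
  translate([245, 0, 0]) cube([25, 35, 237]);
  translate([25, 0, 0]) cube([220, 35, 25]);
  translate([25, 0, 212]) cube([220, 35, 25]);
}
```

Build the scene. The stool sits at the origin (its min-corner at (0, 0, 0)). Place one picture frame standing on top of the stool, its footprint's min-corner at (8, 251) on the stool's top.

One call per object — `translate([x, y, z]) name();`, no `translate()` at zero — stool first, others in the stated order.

stool();
translate([8, 251, 391]) picture_frame();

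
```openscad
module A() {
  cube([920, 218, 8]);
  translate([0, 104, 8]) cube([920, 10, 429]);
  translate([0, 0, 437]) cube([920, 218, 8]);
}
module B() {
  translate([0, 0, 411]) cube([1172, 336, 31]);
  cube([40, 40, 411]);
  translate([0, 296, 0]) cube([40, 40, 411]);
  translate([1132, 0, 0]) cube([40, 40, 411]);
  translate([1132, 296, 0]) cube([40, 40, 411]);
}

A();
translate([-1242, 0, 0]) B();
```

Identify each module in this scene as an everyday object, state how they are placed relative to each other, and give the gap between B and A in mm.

The bench's nearest face is 70 mm from the I-beam's −x face.

A is an I-beam. B is a bench. The bench is on the floor beside the I-beam on its −x side. The gap between the bench and the I-beam is 70 mm.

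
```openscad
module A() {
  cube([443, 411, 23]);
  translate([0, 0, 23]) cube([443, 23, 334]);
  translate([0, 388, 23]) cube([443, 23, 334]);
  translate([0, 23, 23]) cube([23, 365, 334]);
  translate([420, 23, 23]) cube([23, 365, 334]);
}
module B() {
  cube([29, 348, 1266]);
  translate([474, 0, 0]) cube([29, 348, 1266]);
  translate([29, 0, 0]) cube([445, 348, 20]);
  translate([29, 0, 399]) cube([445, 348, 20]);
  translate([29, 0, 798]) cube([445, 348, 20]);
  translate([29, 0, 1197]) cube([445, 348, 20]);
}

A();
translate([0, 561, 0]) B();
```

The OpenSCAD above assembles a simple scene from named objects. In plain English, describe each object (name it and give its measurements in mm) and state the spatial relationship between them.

A is an open storage box with external size 443×411×357 mm and wall thickness 23 mm (the base is also 23 mm thick). The base covers the whole footprint; the four walls stand on the base, with the y-facing walls full-width and the x-facing walls fitting between their inner faces.

B is an open bookshelf. Two side panels, each 29 mm thick, 348 mm deep and 1266 mm tall, stand 503 mm apart (outside-to-outside). Between them sit 4 shelves, each 20 mm thick and 348 mm deep, spanning the full gap between the sides. The bottom shelf rests on the floor (its underside at z = 0) and the clear gap between one shelf's top and the next shelf's underside is 379 mm.

The bookshelf is on the floor beside the open box on its +y side.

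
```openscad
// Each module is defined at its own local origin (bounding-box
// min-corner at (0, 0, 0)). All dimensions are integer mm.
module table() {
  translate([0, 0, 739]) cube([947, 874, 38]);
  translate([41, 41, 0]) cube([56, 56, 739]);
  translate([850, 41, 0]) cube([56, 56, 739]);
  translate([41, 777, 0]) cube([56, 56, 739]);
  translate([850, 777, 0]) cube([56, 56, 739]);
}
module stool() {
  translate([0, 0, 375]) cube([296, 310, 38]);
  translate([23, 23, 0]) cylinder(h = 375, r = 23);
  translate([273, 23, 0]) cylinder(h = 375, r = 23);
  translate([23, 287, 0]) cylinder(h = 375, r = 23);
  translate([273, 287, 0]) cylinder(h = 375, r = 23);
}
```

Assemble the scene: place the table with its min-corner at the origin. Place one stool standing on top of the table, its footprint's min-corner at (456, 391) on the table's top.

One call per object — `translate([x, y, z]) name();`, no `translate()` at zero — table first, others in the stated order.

table();
translate([456, 391, 777]) stool();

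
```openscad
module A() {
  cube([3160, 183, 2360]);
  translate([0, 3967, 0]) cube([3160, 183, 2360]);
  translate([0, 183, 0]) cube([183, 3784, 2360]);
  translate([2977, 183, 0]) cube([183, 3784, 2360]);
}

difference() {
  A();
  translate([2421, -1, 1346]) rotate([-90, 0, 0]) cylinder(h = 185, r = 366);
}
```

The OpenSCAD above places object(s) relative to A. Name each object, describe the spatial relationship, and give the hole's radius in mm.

A is a house frame. The house frame has a circular hole through its front wall. The hole's radius is 366 mm.

The subtracted cylinder has r = 366 mm.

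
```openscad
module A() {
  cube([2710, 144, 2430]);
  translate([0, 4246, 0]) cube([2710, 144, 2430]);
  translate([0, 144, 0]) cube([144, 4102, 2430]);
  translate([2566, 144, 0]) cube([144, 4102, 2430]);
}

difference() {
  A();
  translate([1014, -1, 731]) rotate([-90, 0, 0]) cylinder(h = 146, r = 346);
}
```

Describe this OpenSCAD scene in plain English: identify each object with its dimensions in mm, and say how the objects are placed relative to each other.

A is a box-shaped house frame (walls only): outside footprint 2710×4390 mm, wall height 2430 mm, wall thickness 144 mm. The two y-facing walls run the full x-width; the two x-facing walls fit between the inner faces of the y-facing walls.

The house frame has a circular hole of radius 346 mm through its front wall, centred at (x = 1014, z = 731).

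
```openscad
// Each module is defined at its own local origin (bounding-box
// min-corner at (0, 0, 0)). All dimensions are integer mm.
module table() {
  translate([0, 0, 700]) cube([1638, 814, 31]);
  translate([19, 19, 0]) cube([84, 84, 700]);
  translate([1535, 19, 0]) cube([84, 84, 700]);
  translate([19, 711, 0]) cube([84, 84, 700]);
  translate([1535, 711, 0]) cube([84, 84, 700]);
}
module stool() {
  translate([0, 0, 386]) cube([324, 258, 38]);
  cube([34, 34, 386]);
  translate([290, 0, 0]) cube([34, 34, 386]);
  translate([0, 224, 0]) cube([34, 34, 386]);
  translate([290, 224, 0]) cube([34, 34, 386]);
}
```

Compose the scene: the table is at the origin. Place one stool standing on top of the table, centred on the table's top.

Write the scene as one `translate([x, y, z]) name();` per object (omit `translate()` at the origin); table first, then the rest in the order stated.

table();
translate([657, 278, 731]) stool();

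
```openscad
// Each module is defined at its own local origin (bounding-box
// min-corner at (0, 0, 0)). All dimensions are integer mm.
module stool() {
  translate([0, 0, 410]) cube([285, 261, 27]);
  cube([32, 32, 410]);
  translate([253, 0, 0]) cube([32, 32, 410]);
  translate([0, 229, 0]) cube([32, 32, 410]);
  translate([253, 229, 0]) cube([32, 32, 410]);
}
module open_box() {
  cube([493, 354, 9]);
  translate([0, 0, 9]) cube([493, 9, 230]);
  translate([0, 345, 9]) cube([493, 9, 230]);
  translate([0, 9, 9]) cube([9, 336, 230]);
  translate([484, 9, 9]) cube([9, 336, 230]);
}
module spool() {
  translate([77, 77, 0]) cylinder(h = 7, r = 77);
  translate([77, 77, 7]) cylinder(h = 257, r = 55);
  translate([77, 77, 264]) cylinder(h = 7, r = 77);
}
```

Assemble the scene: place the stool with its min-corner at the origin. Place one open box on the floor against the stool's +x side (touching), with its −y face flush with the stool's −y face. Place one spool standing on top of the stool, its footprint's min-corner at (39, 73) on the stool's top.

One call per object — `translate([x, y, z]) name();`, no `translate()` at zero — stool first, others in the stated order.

stool();
translate([285, 0, 0]) open_box();
translate([39, 73, 437]) spool();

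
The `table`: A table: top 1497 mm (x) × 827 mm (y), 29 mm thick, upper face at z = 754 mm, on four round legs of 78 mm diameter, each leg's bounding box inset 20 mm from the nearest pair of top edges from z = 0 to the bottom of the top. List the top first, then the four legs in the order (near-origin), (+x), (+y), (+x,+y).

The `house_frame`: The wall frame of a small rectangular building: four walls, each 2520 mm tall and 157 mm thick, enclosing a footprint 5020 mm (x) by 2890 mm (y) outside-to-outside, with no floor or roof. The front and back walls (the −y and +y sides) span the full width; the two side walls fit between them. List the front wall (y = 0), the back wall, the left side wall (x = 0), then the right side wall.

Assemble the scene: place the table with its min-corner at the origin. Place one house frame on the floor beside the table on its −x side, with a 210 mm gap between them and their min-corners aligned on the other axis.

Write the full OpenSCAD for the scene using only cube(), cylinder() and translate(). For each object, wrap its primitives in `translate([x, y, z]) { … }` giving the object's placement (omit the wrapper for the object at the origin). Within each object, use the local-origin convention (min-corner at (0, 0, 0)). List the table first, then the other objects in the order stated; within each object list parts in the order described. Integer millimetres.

translate([0, 0, 725]) cube([1497, 827, 29]);
translate([59, 59, 0]) cylinder(h = 725, r = 39);
translate([1438, 59, 0]) cylinder(h = 725, r = 39);
translate([59, 768, 0]) cylinder(h = 725, r = 39);
translate([1438, 768, 0]) cylinder(h = 725, r = 39);
translate([-5230, 0, 0]) {
  cube([5020, 157, 2520]);
  translate([0, 2733, 0]) cube([5020, 157, 2520]);
  translate([0, 157, 0]) cube([157, 2576, 2520]);
  translate([4863, 157, 0]) cube([157, 2576, 2520]);
}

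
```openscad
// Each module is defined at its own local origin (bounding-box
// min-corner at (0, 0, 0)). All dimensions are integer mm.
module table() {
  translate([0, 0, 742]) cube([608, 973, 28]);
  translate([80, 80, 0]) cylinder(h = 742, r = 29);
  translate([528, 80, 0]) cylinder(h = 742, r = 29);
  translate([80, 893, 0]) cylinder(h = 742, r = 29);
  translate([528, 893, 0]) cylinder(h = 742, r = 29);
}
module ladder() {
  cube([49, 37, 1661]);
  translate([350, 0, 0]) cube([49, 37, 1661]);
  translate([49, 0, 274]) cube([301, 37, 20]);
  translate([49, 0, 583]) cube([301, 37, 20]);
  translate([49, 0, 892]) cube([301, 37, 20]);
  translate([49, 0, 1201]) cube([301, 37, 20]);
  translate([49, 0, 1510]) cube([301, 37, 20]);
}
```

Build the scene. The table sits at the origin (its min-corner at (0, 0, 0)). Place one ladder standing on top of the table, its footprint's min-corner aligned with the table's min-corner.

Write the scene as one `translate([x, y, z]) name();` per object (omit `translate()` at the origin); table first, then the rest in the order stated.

table();
translate([0, 0, 770]) ladder();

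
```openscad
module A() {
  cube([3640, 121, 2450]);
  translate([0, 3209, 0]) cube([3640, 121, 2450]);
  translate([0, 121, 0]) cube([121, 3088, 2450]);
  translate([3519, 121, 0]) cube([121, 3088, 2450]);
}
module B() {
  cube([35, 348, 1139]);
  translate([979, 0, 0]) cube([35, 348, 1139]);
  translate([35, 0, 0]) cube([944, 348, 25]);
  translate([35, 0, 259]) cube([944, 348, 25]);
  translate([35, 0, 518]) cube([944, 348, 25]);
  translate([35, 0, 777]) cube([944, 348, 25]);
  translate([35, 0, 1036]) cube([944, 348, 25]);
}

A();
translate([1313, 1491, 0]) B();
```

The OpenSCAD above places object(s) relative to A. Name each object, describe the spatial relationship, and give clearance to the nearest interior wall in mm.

Clearances: x = 1192, y = 1370; minimum 1192 mm.

A is a house frame. B is a bookshelf. The bookshelf sits inside the house frame, centred. The clearance to the nearest interior wall is 1192 mm.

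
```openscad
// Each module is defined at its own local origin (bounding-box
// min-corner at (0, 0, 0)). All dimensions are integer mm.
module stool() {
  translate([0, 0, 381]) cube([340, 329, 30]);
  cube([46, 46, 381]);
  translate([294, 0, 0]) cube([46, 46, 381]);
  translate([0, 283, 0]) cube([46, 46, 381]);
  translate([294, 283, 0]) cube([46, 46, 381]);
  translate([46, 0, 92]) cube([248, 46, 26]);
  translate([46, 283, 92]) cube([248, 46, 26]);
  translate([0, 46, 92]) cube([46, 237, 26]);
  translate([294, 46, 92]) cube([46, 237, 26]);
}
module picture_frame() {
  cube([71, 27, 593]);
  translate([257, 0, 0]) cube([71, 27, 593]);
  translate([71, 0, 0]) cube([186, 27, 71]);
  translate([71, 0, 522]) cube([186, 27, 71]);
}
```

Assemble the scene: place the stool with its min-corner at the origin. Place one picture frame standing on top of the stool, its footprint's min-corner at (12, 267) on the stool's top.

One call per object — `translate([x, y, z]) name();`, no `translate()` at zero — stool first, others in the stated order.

stool();
translate([12, 267, 411]) picture_frame();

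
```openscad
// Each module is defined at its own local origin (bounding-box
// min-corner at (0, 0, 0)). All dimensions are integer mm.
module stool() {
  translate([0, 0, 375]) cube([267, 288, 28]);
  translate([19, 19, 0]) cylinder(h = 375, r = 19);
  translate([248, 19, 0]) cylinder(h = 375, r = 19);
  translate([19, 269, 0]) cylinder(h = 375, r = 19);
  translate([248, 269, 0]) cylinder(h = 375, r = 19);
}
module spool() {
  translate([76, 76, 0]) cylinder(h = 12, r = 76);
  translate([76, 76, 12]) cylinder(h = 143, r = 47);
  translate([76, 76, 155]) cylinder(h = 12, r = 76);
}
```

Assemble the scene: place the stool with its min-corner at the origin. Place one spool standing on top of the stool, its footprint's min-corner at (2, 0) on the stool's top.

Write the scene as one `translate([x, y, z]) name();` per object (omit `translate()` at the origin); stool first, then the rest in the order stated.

stool();
translate([2, 0, 403]) spool();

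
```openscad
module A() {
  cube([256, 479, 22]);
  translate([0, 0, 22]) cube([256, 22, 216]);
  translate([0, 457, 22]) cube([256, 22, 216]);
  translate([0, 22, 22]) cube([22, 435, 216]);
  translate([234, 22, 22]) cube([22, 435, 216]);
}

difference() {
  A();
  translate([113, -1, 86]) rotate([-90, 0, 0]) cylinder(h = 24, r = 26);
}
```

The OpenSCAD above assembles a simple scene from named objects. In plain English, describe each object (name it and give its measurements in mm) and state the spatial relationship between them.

A is an open-topped rectangular box: outside dimensions 256×479×238 mm, with a uniform wall and base thickness of 22 mm. The base is a full 256×479 slab on the floor; four walls sit on top of the base. The front and back walls (the −y and +y sides) span the full width; the two side walls fit between them.

The open box has a circular hole of radius 26 mm through its front wall, centred at (x = 113, z = 86).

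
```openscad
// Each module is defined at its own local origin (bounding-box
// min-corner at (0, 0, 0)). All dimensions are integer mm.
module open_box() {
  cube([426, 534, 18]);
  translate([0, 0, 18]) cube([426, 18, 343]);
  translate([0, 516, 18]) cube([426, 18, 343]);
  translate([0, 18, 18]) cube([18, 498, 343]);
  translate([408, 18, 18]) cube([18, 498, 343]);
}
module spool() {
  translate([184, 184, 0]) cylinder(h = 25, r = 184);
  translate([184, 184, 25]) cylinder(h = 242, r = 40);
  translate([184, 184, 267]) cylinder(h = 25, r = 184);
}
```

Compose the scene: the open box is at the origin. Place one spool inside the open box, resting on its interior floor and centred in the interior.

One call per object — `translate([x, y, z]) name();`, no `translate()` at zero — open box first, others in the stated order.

open_box();
translate([29, 83, 18]) spool();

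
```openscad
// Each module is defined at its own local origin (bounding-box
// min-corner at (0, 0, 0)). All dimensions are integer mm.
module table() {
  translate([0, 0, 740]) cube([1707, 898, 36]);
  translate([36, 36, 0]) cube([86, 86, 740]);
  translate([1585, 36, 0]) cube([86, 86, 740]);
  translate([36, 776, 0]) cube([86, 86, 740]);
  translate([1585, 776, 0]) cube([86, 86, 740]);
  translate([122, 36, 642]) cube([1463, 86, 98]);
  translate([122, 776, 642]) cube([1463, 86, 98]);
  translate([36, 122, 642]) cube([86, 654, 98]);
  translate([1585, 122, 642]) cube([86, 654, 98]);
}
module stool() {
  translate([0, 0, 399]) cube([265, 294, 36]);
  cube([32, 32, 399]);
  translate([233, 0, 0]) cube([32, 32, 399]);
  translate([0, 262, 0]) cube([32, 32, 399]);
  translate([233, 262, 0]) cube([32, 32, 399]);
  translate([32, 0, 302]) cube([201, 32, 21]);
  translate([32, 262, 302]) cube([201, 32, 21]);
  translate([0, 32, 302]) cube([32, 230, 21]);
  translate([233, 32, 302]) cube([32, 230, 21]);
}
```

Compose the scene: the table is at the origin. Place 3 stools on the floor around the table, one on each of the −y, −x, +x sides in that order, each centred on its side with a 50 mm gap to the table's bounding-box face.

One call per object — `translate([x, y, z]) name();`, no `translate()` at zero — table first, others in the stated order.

table();
translate([721, -344, 0]) stool();
translate([-315, 302, 0]) stool();
translate([1757, 302, 0]) stool();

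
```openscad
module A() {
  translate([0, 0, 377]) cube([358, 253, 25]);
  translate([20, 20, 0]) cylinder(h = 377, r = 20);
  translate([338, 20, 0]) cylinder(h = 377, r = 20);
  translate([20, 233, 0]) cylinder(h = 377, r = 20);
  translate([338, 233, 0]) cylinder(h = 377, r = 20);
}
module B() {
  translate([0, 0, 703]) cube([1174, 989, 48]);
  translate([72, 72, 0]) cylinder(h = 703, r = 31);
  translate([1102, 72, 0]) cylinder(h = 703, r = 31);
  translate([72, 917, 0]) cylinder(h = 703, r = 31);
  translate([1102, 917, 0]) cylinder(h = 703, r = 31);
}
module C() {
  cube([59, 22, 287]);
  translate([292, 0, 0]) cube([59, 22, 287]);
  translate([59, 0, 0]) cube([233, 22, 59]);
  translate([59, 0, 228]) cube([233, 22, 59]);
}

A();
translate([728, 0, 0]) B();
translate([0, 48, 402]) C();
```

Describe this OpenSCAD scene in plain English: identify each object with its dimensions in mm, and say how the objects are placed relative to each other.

A is a four-legged stool. The seat is 358×253 mm, 25 mm thick, top at z = 402 mm. It stands on four round legs, each 40 mm in diameter, from z = 0 to the seat underside, each leg's axis is inset half a diameter from the nearest pair of seat edges (so the leg's bounding box is flush with the corner).

B is a table: top 1174 mm (x) × 989 mm (y), 48 mm thick, upper face at z = 751 mm, on four round legs of 62 mm diameter, each leg's bounding box inset 41 mm from the nearest pair of top edges, running from z = 0 to the bottom of the top.

C is a rectangular picture frame lying in the x–z plane (depth along y). The opening is 233 mm wide (x) by 169 mm tall (z), surrounded by a border 59 mm wide on all four sides. The frame is 22 mm deep and is made of two full-height vertical stiles with two horizontal rails fitted between them.

The table is on the floor beside the stool on its +x side. The picture frame is on top of the stool.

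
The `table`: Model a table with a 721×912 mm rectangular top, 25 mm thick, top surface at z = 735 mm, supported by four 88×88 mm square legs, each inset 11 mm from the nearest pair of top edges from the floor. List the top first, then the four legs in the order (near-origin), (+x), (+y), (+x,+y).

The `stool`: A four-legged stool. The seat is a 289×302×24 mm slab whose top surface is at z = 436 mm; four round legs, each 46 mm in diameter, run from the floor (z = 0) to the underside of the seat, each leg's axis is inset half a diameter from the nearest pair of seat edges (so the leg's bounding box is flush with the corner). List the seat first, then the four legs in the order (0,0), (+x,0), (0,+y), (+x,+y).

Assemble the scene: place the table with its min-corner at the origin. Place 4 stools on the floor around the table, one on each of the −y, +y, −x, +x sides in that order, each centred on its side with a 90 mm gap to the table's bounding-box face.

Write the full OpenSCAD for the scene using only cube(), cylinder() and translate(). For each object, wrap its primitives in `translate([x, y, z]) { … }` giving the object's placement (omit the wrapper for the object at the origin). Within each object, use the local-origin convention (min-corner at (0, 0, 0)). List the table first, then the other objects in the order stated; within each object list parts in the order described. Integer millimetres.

translate([0, 0, 710]) cube([721, 912, 25]);
translate([11, 11, 0]) cube([88, 88, 710]);
translate([622, 11, 0]) cube([88, 88, 710]);
translate([11, 813, 0]) cube([88, 88, 710]);
translate([622, 813, 0]) cube([88, 88, 710]);
translate([216, -392, 0]) {
  translate([0, 0, 412]) cube([289, 302, 24]);
  translate([23, 23, 0]) cylinder(h = 412, r = 23);
  translate([266, 23, 0]) cylinder(h = 412, r = 23);
  translate([23, 279, 0]) cylinder(h = 412, r = 23);
  translate([266, 279, 0]) cylinder(h = 412, r = 23);
}
translate([216, 1002, 0]) {
  translate([0, 0, 412]) cube([289, 302, 24]);
  translate([23, 23, 0]) cylinder(h = 412, r = 23);
  translate([266, 23, 0]) cylinder(h = 412, r = 23);
  translate([23, 279, 0]) cylinder(h = 412, r = 23);
  translate([266, 279, 0]) cylinder(h = 412, r = 23);
}
translate([-379, 305, 0]) {
  translate([0, 0, 412]) cube([289, 302, 24]);
  translate([23, 23, 0]) cylinder(h = 412, r = 23);
  translate([266, 23, 0]) cylinder(h = 412, r = 23);
  translate([23, 279, 0]) cylinder(h = 412, r = 23);
  translate([266, 279, 0]) cylinder(h = 412, r = 23);
}
translate([811, 305, 0]) {
  translate([0, 0, 412]) cube([289, 302, 24]);
  translate([23, 23, 0]) cylinder(h = 412, r = 23);
  translate([266, 23, 0]) cylinder(h = 412, r = 23);
  translate([23, 279, 0]) cylinder(h = 412, r = 23);
  translate([266, 279, 0]) cylinder(h = 412, r = 23);
}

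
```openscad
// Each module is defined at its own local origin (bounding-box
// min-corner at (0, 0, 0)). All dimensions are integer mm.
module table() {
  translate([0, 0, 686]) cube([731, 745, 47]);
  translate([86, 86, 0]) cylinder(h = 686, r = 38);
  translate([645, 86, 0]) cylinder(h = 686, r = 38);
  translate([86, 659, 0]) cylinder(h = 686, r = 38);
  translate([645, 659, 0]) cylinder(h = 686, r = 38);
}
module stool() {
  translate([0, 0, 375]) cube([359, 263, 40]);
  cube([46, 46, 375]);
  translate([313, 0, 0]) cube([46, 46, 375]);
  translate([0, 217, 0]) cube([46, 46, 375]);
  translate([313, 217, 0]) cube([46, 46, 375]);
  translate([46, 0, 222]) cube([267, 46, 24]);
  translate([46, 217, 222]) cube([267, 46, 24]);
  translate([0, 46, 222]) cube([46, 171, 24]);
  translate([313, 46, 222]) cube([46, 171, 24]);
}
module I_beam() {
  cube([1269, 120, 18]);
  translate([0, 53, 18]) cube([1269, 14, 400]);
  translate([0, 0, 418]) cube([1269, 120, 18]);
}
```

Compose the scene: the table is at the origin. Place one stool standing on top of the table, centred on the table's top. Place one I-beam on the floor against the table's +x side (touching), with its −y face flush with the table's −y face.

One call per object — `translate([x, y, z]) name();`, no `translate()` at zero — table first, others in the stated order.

table();
translate([186, 241, 733]) stool();
translate([731, 0, 0]) I_beam();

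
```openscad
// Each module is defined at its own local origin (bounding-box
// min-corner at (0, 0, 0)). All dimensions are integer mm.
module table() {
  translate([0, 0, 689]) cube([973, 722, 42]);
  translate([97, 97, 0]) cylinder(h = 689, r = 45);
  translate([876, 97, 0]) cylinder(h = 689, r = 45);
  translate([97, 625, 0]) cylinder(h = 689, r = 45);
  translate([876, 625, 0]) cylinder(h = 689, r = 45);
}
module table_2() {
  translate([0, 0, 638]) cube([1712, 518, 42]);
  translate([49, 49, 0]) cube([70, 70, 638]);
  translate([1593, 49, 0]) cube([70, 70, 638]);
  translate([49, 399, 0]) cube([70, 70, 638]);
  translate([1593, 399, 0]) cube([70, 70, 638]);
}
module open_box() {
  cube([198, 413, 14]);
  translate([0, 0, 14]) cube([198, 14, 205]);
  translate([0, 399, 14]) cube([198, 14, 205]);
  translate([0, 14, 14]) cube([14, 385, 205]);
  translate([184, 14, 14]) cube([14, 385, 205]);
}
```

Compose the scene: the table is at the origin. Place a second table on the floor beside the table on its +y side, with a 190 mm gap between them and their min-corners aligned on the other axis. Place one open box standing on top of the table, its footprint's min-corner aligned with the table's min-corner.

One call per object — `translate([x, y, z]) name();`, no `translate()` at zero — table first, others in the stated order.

table();
translate([0, 912, 0]) table_2();
translate([0, 0, 731]) open_box();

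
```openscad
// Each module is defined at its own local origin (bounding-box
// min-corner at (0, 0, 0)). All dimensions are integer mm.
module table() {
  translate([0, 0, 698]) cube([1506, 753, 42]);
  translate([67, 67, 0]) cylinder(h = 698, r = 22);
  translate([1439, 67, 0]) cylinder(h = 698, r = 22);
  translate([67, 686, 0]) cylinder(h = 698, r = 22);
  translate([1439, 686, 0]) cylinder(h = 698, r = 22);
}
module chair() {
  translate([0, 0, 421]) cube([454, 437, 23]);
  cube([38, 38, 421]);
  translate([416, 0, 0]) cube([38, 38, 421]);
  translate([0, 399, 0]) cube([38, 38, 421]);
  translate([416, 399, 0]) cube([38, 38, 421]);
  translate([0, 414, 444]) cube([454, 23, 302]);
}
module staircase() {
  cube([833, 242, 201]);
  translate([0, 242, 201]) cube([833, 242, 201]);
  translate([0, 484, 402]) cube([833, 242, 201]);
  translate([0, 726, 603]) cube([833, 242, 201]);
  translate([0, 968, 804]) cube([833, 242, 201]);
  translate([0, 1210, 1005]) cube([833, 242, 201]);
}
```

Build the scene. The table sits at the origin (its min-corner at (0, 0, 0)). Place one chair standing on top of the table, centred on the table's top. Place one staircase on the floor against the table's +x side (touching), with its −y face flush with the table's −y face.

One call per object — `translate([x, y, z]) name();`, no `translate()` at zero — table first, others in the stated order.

table();
translate([526, 158, 740]) chair();
translate([1506, 0, 0]) staircase();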